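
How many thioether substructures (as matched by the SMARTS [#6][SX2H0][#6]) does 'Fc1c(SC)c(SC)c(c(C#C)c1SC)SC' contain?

4

[#6][SX2H0][#6] is the SMARTS for a thioether: an aliphatic sulfur bridging two carbons with no H on the sulfur.
The molecule carries 4 separate instances of a methylthio ether (-SCH3) meeting every constraint; each maps to a distinct set of atoms, giving 4 matches.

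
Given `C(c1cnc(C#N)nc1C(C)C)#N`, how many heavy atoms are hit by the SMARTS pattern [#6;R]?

Check the 13 heavy atoms by environment: 2× n (aromatic, in 6-ring) → no; 4× c (aromatic, in 6-ring) → match; 5× C (acyclic) → no; 2× N (acyclic) → no.
That gives 4 matching atoms.

4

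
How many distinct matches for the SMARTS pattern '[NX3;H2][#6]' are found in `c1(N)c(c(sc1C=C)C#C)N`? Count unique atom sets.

2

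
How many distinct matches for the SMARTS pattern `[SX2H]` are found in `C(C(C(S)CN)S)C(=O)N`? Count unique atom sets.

2

[SX2H] is the SMARTS for a thiol: an aliphatic sulfur with two connections, one being H.
The molecule carries 2 separate instances of a thiol (-SH) meeting every constraint; each maps to a distinct set of atoms, giving 2 matches.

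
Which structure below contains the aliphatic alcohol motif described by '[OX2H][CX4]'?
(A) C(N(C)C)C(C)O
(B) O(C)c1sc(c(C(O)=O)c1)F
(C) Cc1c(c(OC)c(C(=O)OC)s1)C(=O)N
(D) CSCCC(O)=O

A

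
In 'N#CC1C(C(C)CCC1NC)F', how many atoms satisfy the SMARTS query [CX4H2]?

The query [CX4H2] means: sp3 carbon (X4) with exactly two hydrogens.
Check the 12 heavy atoms by environment: 4× C (H1, X4) → no; 2× C (H2, X4) → match; 2× C (H3, X4) → no; 1× N (H1, X3) → no; 1× C (H0, X2) → no; 1× N (H0, X1) → no; 1× F (H0, X1) → no.
That gives 2 matching atoms.

2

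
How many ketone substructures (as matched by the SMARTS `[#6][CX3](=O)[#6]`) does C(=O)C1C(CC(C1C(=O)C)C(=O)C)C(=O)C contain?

3

[#6][CX3](=O)[#6] is the SMARTS for a ketone: a carbonyl carbon (no H) flanked by two carbons.
The molecule carries 3 separate instances of an acetyl/ketone group (-C(=O)CH3) meeting every constraint; each maps to a distinct set of atoms, giving 3 matches.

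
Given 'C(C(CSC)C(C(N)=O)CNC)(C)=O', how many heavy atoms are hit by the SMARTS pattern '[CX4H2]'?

The query [CX4H2] means: sp3 carbon (X4) with exactly two hydrogens.
Check the 14 heavy atoms by environment: 2× C (H2, X4) → match; 2× C (H1, X4) → no; 1× N (H1, X3) → no; 3× C (H3, X4) → no; 1× S (H0, X2) → no; 2× C (H0, X3) → no; 2× O (H0, X1) → no; 1× N (H2, X3) → no.
That gives 2 matching atoms.

2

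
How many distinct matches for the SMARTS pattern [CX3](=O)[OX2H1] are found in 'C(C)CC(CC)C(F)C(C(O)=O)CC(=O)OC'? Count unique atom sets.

1

[CX3](=O)[OX2H1] is the SMARTS for a carboxylic acid: an sp2 carbon double-bonded to O and single-bonded to an -OH oxygen.
Exactly one fragment in the molecule meets all constraints, giving 1 match.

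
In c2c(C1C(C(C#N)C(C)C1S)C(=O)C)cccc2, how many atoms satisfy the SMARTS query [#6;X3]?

7

The query [#6;X3] means: any carbon (aromatic or not) with three total connections.
Check the 18 heavy atoms by environment: 7× C (X4) → no; 1× C (X3) → match; 1× O (X1) → no; 1× C (X2) → no; 1× N (X1) → no; 1× S (X2) → no; 6× c (aromatic, X3) → match.
Summing the matching environments: 1 + 6 = 7 matching atoms.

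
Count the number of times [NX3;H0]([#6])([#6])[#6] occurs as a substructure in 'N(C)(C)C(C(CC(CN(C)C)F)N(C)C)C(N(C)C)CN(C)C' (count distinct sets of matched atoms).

[NX3;H0]([#6])([#6])[#6] is the SMARTS for a tertiary amine: a trivalent nitrogen with no H, bonded to three carbons.
The molecule carries 5 separate instances of a dimethylamino group (-N(CH3)2) meeting every constraint; each maps to a distinct set of atoms, giving 5 matches.

5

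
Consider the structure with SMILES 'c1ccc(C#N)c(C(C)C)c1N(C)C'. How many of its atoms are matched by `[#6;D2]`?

The query [#6;D2] means: any carbon bonded to exactly two heavy atoms.
Check the 14 heavy atoms by environment: 3× c (aromatic, D2) → match; 3× c (aromatic, D3) → no; 1× C (D2) → match; 1× N (D1) → no; 1× C (D3) → no; 4× C (D1) → no; 1× N (D3) → no.
Summing the matching environments: 3 + 1 = 4 matching atoms.

4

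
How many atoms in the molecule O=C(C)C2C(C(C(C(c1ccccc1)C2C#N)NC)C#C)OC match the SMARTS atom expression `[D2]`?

9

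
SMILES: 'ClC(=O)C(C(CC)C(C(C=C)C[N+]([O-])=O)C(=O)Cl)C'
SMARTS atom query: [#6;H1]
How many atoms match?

5

The query [#6;H1] means: any carbon bearing exactly one hydrogen.
Check the 19 heavy atoms by environment: 2× C (H3) → no; 5× C (H1) → match; 3× C (H2) → no; 2× C (H0) → no; 3× O (H0) → no; 2× Cl (H0) → no; 1× N (charge +1, H0) → no; 1× O (charge -1, H0) → no.
That gives 5 matching atoms.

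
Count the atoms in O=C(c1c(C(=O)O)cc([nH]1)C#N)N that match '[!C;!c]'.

6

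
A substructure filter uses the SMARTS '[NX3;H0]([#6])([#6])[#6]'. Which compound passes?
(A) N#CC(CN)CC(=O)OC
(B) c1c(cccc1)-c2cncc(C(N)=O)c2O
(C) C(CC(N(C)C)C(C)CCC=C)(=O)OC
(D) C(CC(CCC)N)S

[NX3;H0]([#6])([#6])[#6] describes a trivalent nitrogen with no H, bonded to three carbons (a tertiary amine).
(A) has a primary amino group (-NH2) but the nitrogen has H2, not H0 with three carbons.
(B) has a primary amide (-C(=O)NH2) but the amide nitrogen has H2 and only one carbon neighbour.
(C) contains a dimethylamino group (-N(CH3)2), which satisfies every atom and bond constraint.
(D) has a primary amino group (-NH2) but the nitrogen has H2, not H0 with three carbons.
So the answer is (C).

C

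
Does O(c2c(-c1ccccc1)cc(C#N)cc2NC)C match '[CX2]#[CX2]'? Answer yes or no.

No

The pattern [CX2]#[CX2] describes a carbon-carbon triple bond — an alkyne.
The closest candidate here is a nitrile (-C#N), but the triple bond is C#N, not C#C. No other fragment satisfies the full query, so there is no match.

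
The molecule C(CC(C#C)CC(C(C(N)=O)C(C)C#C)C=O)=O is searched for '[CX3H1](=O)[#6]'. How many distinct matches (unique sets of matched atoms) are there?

2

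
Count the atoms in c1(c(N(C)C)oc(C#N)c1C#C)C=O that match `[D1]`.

5

The query [D1] means: atom with exactly one heavy-atom neighbour (degree 1).
Check the 14 heavy atoms by environment: 1× o (aromatic, D2) → no; 4× c (aromatic, D3) → no; 1× N (D3) → no; 3× C (D1) → match; 3× C (D2) → no; 1× N (D1) → match; 1× O (D1) → match.
Summing the matching environments: 3 + 1 + 1 = 5 matching atoms.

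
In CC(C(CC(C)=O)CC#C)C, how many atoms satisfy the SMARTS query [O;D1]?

1

The query [O;D1] means: aliphatic oxygen bonded to exactly one heavy atom.
Check the 11 heavy atoms by environment: 3× C (D2) → no; 3× C (D3) → no; 1× O (D1) → match; 4× C (D1) → no.
That gives 1 matching atom.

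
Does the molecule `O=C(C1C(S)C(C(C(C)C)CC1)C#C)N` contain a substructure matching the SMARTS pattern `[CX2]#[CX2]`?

The pattern [CX2]#[CX2] describes a carbon-carbon triple bond — an alkyne.
The molecule carries an ethynyl group (-C#CH), whose atoms satisfy every constraint of the query, so the pattern matches.

Yes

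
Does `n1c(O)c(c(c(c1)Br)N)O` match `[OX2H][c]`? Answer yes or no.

Yes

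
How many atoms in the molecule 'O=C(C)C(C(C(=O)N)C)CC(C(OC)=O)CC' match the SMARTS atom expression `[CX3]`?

3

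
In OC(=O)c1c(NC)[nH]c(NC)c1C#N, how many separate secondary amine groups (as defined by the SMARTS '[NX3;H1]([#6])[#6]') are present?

2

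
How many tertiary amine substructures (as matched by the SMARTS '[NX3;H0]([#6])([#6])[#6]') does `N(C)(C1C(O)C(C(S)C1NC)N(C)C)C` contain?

2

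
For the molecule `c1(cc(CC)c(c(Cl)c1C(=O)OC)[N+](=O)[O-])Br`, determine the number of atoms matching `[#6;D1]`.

2

The query [#6;D1] means: carbon bonded to exactly one heavy atom.
Check the 17 heavy atoms by environment: 5× c (aromatic, D3) → no; 1× c (aromatic, D2) → no; 1× Br (D1) → no; 1× C (D2) → no; 2× C (D1) → match; 1× N (charge +1, D3) → no; 1× O (charge -1, D1) → no; 2× O (D1) → no; 1× C (D3) → no; 1× O (D2) → no; 1× Cl (D1) → no.
That gives 2 matching atoms.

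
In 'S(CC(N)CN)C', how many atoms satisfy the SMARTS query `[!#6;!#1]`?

Check the 7 heavy atoms by environment: 4× C → no; 2× N → match; 1× S → match.
Summing the matching environments: 2 + 1 = 3 matching atoms.

3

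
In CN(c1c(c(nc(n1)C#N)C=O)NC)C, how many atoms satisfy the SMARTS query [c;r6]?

4

Check the 15 heavy atoms by environment: 2× n (aromatic, in 6-ring) → no; 4× c (aromatic, in 6-ring) → match; 5× C (acyclic) → no; 3× N (acyclic) → no; 1× O (acyclic) → no.
That gives 4 matching atoms.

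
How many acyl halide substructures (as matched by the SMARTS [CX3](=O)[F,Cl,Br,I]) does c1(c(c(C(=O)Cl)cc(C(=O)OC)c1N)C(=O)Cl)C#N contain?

2

[CX3](=O)[F,Cl,Br,I] is the SMARTS for an acyl halide: a carbonyl carbon bonded to a halogen.
The molecule carries 2 separate instances of an acyl chloride (-C(=O)Cl) meeting every constraint; each maps to a distinct set of atoms, giving 2 matches.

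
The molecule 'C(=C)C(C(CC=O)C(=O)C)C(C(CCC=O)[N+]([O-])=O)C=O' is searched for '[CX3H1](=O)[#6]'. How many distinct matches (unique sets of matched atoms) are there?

3

[CX3H1](=O)[#6] is the SMARTS for an aldehyde: an sp2 carbon with one H, double-bonded to O and single-bonded to carbon.
The molecule carries 3 separate instances of an aldehyde (-CHO) meeting every constraint; each maps to a distinct set of atoms, giving 3 matches.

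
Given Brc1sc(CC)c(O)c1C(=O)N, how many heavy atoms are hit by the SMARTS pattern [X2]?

2

The query [X2] means: any atom with exactly two total connections (bonds + H).
Check the 12 heavy atoms by environment: 1× s (aromatic, X2) → match; 4× c (aromatic, X3) → no; 1× O (X2) → match; 1× C (X3) → no; 1× O (X1) → no; 1× N (X3) → no; 1× Br (X1) → no; 2× C (X4) → no.
Summing the matching environments: 1 + 1 = 2 matching atoms.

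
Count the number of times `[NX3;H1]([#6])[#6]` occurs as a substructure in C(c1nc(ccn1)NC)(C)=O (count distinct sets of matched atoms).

[NX3;H1]([#6])[#6] is the SMARTS for a secondary amine: a trivalent nitrogen with one H, bonded to two carbons.
Exactly one fragment in the molecule meets all constraints, giving 1 match.

1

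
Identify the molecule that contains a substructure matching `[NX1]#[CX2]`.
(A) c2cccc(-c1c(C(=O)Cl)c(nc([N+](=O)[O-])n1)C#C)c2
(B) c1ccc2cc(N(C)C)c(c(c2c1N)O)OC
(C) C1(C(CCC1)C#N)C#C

C

[NX1]#[CX2] describes a nitrogen triple-bonded to a two-connected carbon (a nitrile).
(A) has a nitro group (-[N+](=O)[O-]) but there is no C#N triple bond.
(B) has a primary amino group (-NH2) but the nitrogen is NX3 (three connections), not NX1 triple-bonded.
(C) contains a nitrile (-C#N), which satisfies every atom and bond constraint.
So the answer is (C).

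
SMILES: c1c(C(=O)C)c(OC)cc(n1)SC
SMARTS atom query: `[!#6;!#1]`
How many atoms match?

4

The query [!#6;!#1] means: not carbon and not hydrogen — any heteroatom.
Check the 13 heavy atoms by environment: 1× n (aromatic) → match; 5× c (aromatic) → no; 1× S → match; 4× C → no; 2× O → match.
Summing the matching environments: 1 + 1 + 2 = 4 matching atoms.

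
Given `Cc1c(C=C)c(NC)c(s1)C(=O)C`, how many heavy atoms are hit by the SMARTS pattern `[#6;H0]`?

Check the 13 heavy atoms by environment: 1× s (aromatic, H0) → no; 4× c (aromatic, H0) → match; 3× C (H3) → no; 1× N (H1) → no; 1× C (H1) → no; 1× C (H2) → no; 1× C (H0) → match; 1× O (H0) → no.
Summing the matching environments: 4 + 1 = 5 matching atoms.

5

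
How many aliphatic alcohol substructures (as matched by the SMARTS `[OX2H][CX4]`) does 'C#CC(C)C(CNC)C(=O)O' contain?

0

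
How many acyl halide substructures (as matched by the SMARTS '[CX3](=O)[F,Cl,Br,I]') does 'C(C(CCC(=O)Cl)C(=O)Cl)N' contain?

2

[CX3](=O)[F,Cl,Br,I] is the SMARTS for an acyl halide: a carbonyl carbon bonded to a halogen.
The molecule carries 2 separate instances of an acyl chloride (-C(=O)Cl) meeting every constraint; each maps to a distinct set of atoms, giving 2 matches.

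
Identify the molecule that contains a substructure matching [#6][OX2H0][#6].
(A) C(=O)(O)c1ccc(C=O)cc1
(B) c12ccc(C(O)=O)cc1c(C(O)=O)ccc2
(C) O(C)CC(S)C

C

[#6][OX2H0][#6] describes an aliphatic oxygen bridging two carbons with no H on the oxygen (an ether).
(A) has a carboxylic acid group (-C(=O)OH) but the -OH oxygen has H1; the =O is OX1, not OX2.
(B) has a carboxylic acid group (-C(=O)OH) but the -OH oxygen has H1; the =O is OX1, not OX2.
(C) contains a methoxy ether (-OCH3), which satisfies every atom and bond constraint.
So the answer is (C).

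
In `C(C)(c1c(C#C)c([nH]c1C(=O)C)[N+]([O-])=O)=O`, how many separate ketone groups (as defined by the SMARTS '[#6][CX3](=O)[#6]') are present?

2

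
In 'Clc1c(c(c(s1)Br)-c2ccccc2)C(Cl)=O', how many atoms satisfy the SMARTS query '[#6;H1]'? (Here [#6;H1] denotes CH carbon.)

The query [#6;H1] means: any carbon bearing exactly one hydrogen.
Check the 16 heavy atoms by environment: 1× s (aromatic, H0) → no; 5× c (aromatic, H0) → no; 2× Cl (H0) → no; 1× C (H0) → no; 1× O (H0) → no; 5× c (aromatic, H1) → match; 1× Br (H0) → no.
That gives 5 matching atoms.

5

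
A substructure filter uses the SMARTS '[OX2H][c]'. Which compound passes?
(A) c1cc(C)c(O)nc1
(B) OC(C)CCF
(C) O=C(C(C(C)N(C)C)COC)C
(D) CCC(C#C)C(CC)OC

[OX2H][c] describes a hydroxyl oxygen attached to an aromatic carbon (a phenol).
(A) contains a hydroxyl group (-OH), which satisfies every atom and bond constraint.
(B) has a hydroxyl group (-OH) but the -OH is on an aliphatic carbon, not an aromatic c.
(C) has a methoxy ether (-OCH3) but the oxygen has H0, not H1.
(D) has a methoxy ether (-OCH3) but the oxygen has H0, not H1.
So the answer is (A).

A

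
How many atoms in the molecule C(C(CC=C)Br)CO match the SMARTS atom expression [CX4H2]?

3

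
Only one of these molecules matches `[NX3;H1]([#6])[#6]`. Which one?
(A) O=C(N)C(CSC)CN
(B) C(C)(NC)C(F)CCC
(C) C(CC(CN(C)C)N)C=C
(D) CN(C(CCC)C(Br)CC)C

B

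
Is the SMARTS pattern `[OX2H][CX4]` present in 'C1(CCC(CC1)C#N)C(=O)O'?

The pattern [OX2H][CX4] describes a hydroxyl oxygen bound to an sp3 (X4) carbon — an aliphatic alcohol.
The closest candidate here is a carboxylic acid group (-C(=O)OH), but the -OH is on a CX3 carbonyl carbon, not a CX4 carbon. No other fragment satisfies the full query, so there is no match.

No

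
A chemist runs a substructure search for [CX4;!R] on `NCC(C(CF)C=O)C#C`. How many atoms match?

The query [CX4;!R] means: aliphatic carbon with four total connections, not in a ring.
Check the 10 heavy atoms by environment: 4× C (X4, acyclic) → match; 2× C (X2, acyclic) → no; 1× N (X3, acyclic) → no; 1× C (X3, acyclic) → no; 1× O (X1, acyclic) → no; 1× F (X1, acyclic) → no.
That gives 4 matching atoms.

4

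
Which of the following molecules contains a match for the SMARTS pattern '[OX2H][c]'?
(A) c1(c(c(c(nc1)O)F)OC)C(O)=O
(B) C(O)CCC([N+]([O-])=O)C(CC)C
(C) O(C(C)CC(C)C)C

A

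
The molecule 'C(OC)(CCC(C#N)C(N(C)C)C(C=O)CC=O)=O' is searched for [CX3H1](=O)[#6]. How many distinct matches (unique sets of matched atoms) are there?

[CX3H1](=O)[#6] is the SMARTS for an aldehyde: an sp2 carbon with one H, double-bonded to O and single-bonded to carbon.
The molecule carries 2 separate instances of an aldehyde (-CHO) meeting every constraint; each maps to a distinct set of atoms, giving 2 matches.

2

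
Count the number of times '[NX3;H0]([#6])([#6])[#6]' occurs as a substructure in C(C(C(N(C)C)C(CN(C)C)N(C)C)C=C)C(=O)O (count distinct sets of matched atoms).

3

[NX3;H0]([#6])([#6])[#6] is the SMARTS for a tertiary amine: a trivalent nitrogen with no H, bonded to three carbons.
The molecule carries 3 separate instances of a dimethylamino group (-N(CH3)2) meeting every constraint; each maps to a distinct set of atoms, giving 3 matches.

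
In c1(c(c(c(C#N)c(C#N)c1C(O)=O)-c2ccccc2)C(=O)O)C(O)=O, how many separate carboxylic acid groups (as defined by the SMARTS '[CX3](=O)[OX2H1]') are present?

[CX3](=O)[OX2H1] is the SMARTS for a carboxylic acid: an sp2 carbon double-bonded to O and single-bonded to an -OH oxygen.
The molecule carries 3 separate instances of a carboxylic acid group (-C(=O)OH) meeting every constraint; each maps to a distinct set of atoms, giving 3 matches.

3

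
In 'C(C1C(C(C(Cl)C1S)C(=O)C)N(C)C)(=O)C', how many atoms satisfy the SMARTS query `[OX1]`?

Check the 16 heavy atoms by environment: 9× C (X4) → no; 2× C (X3) → no; 2× O (X1) → match; 1× N (X3) → no; 1× Cl (X1) → no; 1× S (X2) → no.
That gives 2 matching atoms.

2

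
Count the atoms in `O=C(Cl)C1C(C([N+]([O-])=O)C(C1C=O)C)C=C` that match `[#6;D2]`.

The query [#6;D2] means: any carbon bonded to exactly two heavy atoms.
Check the 16 heavy atoms by environment: 6× C (D3) → no; 2× C (D2) → match; 2× C (D1) → no; 3× O (D1) → no; 1× Cl (D1) → no; 1× N (charge +1, D3) → no; 1× O (charge -1, D1) → no.
That gives 2 matching atoms.

2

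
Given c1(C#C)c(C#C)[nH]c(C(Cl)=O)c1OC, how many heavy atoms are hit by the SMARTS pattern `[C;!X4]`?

Check the 14 heavy atoms by environment: 1× n (aromatic, X3) → no; 4× c (aromatic, X3) → no; 4× C (X2) → match; 1× O (X2) → no; 1× C (X4) → no; 1× C (X3) → match; 1× O (X1) → no; 1× Cl (X1) → no.
Summing the matching environments: 4 + 1 = 5 matching atoms.

5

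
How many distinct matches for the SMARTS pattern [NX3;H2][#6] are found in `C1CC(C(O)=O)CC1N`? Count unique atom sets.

1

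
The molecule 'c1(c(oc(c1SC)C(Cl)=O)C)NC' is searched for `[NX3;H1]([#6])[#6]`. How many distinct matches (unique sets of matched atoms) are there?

1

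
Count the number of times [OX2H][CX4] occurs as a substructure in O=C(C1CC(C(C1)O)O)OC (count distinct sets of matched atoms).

[OX2H][CX4] is the SMARTS for an aliphatic alcohol: a hydroxyl oxygen bound to an sp3 (X4) carbon.
The molecule carries 2 separate instances of a hydroxyl group (-OH) meeting every constraint; each maps to a distinct set of atoms, giving 2 matches.

2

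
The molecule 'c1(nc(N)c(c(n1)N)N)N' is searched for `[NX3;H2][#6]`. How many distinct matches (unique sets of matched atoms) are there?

4

[NX3;H2][#6] is the SMARTS for a primary amine: a trivalent nitrogen with two H attached to carbon.
The molecule carries 4 separate instances of a primary amino group (-NH2) meeting every constraint; each maps to a distinct set of atoms, giving 4 matches.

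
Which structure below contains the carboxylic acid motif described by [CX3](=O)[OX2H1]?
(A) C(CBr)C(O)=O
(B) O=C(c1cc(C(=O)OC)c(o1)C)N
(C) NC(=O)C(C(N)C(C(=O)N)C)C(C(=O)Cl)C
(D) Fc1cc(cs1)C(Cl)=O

[CX3](=O)[OX2H1] describes an sp2 carbon double-bonded to O and single-bonded to an -OH oxygen (a carboxylic acid).
(A) contains a carboxylic acid group (-C(=O)OH), which satisfies every atom and bond constraint.
(B) has a primary amide (-C(=O)NH2) but the carbonyl is bonded to N, not to an -OH oxygen.
(C) has a primary amide (-C(=O)NH2) but the carbonyl is bonded to N, not to an -OH oxygen.
(D) has an acyl chloride (-C(=O)Cl) but the carbonyl is bonded to Cl, not to an -OH oxygen.
So the answer is (A).

A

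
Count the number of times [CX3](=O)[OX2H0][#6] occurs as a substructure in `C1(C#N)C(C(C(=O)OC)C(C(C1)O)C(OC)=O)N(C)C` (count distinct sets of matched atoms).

2

[CX3](=O)[OX2H0][#6] is the SMARTS for an ester: a carbonyl carbon bonded to an oxygen that is itself bonded to carbon (no H on that O).
The molecule carries 2 separate instances of a methyl-ester group (-C(=O)OCH3) meeting every constraint; each maps to a distinct set of atoms, giving 2 matches.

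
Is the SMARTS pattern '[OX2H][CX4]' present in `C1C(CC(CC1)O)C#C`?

Yes

The pattern [OX2H][CX4] describes a hydroxyl oxygen bound to an sp3 (X4) carbon — an aliphatic alcohol.
The molecule carries a hydroxyl group (-OH), whose atoms satisfy every constraint of the query, so the pattern matches.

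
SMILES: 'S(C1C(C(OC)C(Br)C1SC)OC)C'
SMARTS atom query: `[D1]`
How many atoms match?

The query [D1] means: atom with exactly one heavy-atom neighbour (degree 1).
Check the 14 heavy atoms by environment: 5× C (D3) → no; 2× O (D2) → no; 4× C (D1) → match; 2× S (D2) → no; 1× Br (D1) → match.
Summing the matching environments: 4 + 1 = 5 matching atoms.

5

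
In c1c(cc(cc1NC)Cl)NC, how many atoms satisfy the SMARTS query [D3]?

3

The query [D3] means: atom with exactly three heavy-atom neighbours.
Check the 11 heavy atoms by environment: 3× c (aromatic, D3) → match; 3× c (aromatic, D2) → no; 2× N (D2) → no; 2× C (D1) → no; 1× Cl (D1) → no.
That gives 3 matching atoms.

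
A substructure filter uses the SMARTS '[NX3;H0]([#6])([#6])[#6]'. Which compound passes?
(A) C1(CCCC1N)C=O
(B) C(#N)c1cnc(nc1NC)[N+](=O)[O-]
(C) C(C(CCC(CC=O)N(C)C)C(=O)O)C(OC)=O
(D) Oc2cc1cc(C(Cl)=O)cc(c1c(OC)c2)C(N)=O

C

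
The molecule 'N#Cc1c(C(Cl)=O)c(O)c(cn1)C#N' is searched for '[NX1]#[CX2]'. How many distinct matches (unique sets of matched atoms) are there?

2

[NX1]#[CX2] is the SMARTS for a nitrile: a nitrogen triple-bonded to a two-connected carbon.
The molecule carries 2 separate instances of a nitrile (-C#N) meeting every constraint; each maps to a distinct set of atoms, giving 2 matches.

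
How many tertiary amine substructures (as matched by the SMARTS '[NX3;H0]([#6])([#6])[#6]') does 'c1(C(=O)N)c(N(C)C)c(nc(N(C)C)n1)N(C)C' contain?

3

[NX3;H0]([#6])([#6])[#6] is the SMARTS for a tertiary amine: a trivalent nitrogen with no H, bonded to three carbons.
The molecule carries 3 separate instances of a dimethylamino group (-N(CH3)2) meeting every constraint; each maps to a distinct set of atoms, giving 3 matches.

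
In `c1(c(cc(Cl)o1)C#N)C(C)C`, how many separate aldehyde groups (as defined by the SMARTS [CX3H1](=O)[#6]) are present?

0

[CX3H1](=O)[#6] is the SMARTS for an aldehyde: an sp2 carbon with one H, double-bonded to O and single-bonded to carbon.
No fragment in the molecule satisfies every constraint, giving 0 matches.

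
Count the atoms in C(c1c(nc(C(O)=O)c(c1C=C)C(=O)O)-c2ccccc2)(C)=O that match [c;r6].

The query [c;r6] means: aromatic carbon that belongs to a six-membered ring.
Check the 23 heavy atoms by environment: 1× n (aromatic, in 6-ring) → no; 11× c (aromatic, in 6-ring) → match; 6× C (acyclic) → no; 5× O (acyclic) → no.
That gives 11 matching atoms.

11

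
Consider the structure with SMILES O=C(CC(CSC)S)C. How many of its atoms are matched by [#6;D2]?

2

Check the 9 heavy atoms by environment: 2× C (D2) → match; 2× C (D3) → no; 1× O (D1) → no; 2× C (D1) → no; 1× S (D1) → no; 1× S (D2) → no.
That gives 2 matching atoms.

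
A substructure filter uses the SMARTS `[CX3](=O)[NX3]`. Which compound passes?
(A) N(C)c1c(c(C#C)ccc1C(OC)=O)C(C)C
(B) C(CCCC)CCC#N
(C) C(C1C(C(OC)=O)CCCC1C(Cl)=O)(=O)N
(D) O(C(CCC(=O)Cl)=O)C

[CX3](=O)[NX3] describes a carbonyl carbon bonded to a trivalent nitrogen (an amide).
(A) has a methyl-ester group (-C(=O)OCH3) but the carbonyl is bonded to O, not to an NX3 nitrogen.
(B) has a nitrile (-C#N) but the nitrile N is NX1 (triple-bonded), not NX3.
(C) contains a primary amide (-C(=O)NH2), which satisfies every atom and bond constraint.
(D) has a methyl-ester group (-C(=O)OCH3) but the carbonyl is bonded to O, not to an NX3 nitrogen.
So the answer is (C).

C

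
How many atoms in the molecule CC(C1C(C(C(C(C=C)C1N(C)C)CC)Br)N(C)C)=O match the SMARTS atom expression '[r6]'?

6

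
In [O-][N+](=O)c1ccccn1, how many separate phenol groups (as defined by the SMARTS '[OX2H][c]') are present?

0

[OX2H][c] is the SMARTS for a phenol: a hydroxyl oxygen attached to an aromatic carbon.
No fragment in the molecule satisfies every constraint, giving 0 matches.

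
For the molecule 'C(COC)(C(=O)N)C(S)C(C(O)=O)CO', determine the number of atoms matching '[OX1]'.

Check the 15 heavy atoms by environment: 6× C (X4) → no; 2× C (X3) → no; 2× O (X1) → match; 3× O (X2) → no; 1× N (X3) → no; 1× S (X2) → no.
That gives 2 matching atoms.

2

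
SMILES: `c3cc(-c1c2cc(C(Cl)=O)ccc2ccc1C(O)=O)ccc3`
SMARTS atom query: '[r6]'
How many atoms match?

Check the 22 heavy atoms by environment: 16× c (aromatic, in 6-ring) → match; 2× C (acyclic) → no; 3× O (acyclic) → no; 1× Cl (acyclic) → no.
That gives 16 matching atoms.

16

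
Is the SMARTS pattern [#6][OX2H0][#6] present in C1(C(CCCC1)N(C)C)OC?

The pattern [#6][OX2H0][#6] describes an aliphatic oxygen bridging two carbons with no H on the oxygen — an ether.
The molecule carries a methoxy ether (-OCH3), whose atoms satisfy every constraint of the query, so the pattern matches.

Yes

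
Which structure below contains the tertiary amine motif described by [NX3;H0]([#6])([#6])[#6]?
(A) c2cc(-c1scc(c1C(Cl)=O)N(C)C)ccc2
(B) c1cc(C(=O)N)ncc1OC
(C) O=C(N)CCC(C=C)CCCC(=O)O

[NX3;H0]([#6])([#6])[#6] describes a trivalent nitrogen with no H, bonded to three carbons (a tertiary amine).
(A) contains a dimethylamino group (-N(CH3)2), which satisfies every atom and bond constraint.
(B) has a primary amide (-C(=O)NH2) but the amide nitrogen has H2 and only one carbon neighbour.
(C) has a primary amide (-C(=O)NH2) but the amide nitrogen has H2 and only one carbon neighbour.
So the answer is (A).

A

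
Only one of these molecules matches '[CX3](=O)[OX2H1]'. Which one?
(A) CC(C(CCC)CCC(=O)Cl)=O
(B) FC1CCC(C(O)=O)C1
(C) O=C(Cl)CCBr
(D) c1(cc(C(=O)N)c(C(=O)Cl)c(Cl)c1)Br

B

[CX3](=O)[OX2H1] describes an sp2 carbon double-bonded to O and single-bonded to an -OH oxygen (a carboxylic acid).
(A) has an acyl chloride (-C(=O)Cl) but the carbonyl is bonded to Cl, not to an -OH oxygen.
(B) contains a carboxylic acid group (-C(=O)OH), which satisfies every atom and bond constraint.
(C) has an acyl chloride (-C(=O)Cl) but the carbonyl is bonded to Cl, not to an -OH oxygen.
(D) has a primary amide (-C(=O)NH2) but the carbonyl is bonded to N, not to an -OH oxygen.
So the answer is (B).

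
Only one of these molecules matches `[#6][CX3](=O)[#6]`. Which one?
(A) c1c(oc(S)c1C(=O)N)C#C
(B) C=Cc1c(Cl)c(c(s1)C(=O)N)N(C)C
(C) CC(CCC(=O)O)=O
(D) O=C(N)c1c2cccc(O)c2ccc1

C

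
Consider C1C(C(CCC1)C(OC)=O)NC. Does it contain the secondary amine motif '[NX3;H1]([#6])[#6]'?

Yes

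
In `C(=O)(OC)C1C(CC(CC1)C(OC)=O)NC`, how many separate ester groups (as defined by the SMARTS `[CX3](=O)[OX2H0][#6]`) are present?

[CX3](=O)[OX2H0][#6] is the SMARTS for an ester: a carbonyl carbon bonded to an oxygen that is itself bonded to carbon (no H on that O).
The molecule carries 2 separate instances of a methyl-ester group (-C(=O)OCH3) meeting every constraint; each maps to a distinct set of atoms, giving 2 matches.

2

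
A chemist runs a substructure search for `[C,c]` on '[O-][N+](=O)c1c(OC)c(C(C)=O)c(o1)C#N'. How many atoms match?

8

The query [C,c] means: comma = OR; matches aliphatic or aromatic carbon — same as #6.
Check the 15 heavy atoms by environment: 1× o (aromatic) → no; 4× c (aromatic) → match; 3× O → no; 4× C → match; 1× N → no; 1× N (charge +1) → no; 1× O (charge -1) → no.
Summing the matching environments: 4 + 4 = 8 matching atoms.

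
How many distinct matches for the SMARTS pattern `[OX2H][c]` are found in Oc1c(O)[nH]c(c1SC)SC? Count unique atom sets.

[OX2H][c] is the SMARTS for a phenol: a hydroxyl oxygen attached to an aromatic carbon.
The molecule carries 2 separate instances of a hydroxyl group (-OH) meeting every constraint; each maps to a distinct set of atoms, giving 2 matches.

2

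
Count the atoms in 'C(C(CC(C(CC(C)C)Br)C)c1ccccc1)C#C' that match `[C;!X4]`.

2

The query [C;!X4] means: aliphatic carbon that does not have four total connections.
Check the 19 heavy atoms by environment: 10× C (X4) → no; 6× c (aromatic, X3) → no; 2× C (X2) → match; 1× Br (X1) → no.
That gives 2 matching atoms.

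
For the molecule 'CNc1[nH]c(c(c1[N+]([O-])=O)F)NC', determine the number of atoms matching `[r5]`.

5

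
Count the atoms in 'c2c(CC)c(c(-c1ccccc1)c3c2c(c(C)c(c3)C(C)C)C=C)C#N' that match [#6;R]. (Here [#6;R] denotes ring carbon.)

Check the 26 heavy atoms by environment: 16× c (aromatic, in 6-ring) → match; 9× C (acyclic) → no; 1× N (acyclic) → no.
That gives 16 matching atoms.

16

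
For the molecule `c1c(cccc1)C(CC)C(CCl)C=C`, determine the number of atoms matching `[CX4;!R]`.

5

Check the 14 heavy atoms by environment: 5× C (X4, acyclic) → match; 1× Cl (X1, acyclic) → no; 2× C (X3, acyclic) → no; 6× c (aromatic, X3, in 6-ring) → no.
That gives 5 matching atoms.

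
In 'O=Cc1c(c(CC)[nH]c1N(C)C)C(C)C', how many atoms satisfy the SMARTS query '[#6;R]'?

4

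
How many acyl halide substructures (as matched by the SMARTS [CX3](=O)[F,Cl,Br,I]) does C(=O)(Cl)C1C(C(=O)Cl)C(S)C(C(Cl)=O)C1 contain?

[CX3](=O)[F,Cl,Br,I] is the SMARTS for an acyl halide: a carbonyl carbon bonded to a halogen.
The molecule carries 3 separate instances of an acyl chloride (-C(=O)Cl) meeting every constraint; each maps to a distinct set of atoms, giving 3 matches.

3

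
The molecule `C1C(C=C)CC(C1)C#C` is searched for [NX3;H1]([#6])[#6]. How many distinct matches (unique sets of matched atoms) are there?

0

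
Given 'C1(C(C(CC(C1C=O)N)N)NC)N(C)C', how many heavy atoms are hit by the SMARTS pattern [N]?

Check the 15 heavy atoms by environment: 10× C → no; 4× N → match; 1× O → no.
That gives 4 matching atoms.

4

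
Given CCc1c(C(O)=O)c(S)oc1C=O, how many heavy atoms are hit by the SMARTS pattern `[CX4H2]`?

1

The query [CX4H2] means: sp3 carbon (X4) with exactly two hydrogens.
Check the 13 heavy atoms by environment: 1× o (aromatic, H0, X2) → no; 4× c (aromatic, H0, X3) → no; 1× S (H1, X2) → no; 1× C (H0, X3) → no; 2× O (H0, X1) → no; 1× O (H1, X2) → no; 1× C (H1, X3) → no; 1× C (H2, X4) → match; 1× C (H3, X4) → no.
That gives 1 matching atom.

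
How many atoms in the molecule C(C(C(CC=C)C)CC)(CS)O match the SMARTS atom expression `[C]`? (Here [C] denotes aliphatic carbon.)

10

The query [C] means: uppercase C matches aliphatic (non-aromatic) carbon only.
Check the 12 heavy atoms by environment: 10× C → match; 1× S → no; 1× O → no.
That gives 10 matching atoms.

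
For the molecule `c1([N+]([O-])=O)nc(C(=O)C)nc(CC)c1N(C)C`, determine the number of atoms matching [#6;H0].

5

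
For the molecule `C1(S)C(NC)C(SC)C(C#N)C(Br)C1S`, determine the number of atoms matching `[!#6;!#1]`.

6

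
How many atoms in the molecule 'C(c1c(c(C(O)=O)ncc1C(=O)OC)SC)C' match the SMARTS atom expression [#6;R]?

5

The query [#6;R] means: carbon that is part of a ring.
Check the 17 heavy atoms by environment: 1× n (aromatic, in 6-ring) → no; 5× c (aromatic, in 6-ring) → match; 6× C (acyclic) → no; 4× O (acyclic) → no; 1× S (acyclic) → no.
That gives 5 matching atoms.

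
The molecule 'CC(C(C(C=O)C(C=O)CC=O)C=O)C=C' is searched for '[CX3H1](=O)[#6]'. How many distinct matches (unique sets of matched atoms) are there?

[CX3H1](=O)[#6] is the SMARTS for an aldehyde: an sp2 carbon with one H, double-bonded to O and single-bonded to carbon.
The molecule carries 4 separate instances of an aldehyde (-CHO) meeting every constraint; each maps to a distinct set of atoms, giving 4 matches.

4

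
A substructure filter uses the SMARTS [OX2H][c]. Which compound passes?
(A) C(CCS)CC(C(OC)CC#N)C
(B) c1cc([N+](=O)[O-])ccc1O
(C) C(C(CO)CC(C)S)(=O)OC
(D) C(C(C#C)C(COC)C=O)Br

B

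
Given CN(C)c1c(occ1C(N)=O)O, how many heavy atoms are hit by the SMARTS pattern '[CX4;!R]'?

2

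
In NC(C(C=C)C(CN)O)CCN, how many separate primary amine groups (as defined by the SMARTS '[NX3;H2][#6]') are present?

3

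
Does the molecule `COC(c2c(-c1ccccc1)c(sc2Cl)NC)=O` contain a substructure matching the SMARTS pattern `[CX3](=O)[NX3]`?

No

The pattern [CX3](=O)[NX3] describes a carbonyl carbon bonded to a trivalent nitrogen — an amide.
The closest candidate here is a methyl-ester group (-C(=O)OCH3), but the carbonyl is bonded to O, not to an NX3 nitrogen. No other fragment satisfies the full query, so there is no match.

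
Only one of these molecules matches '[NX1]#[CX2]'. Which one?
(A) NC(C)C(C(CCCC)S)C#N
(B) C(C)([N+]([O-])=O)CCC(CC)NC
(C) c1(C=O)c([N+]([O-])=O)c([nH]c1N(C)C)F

A

[NX1]#[CX2] describes a nitrogen triple-bonded to a two-connected carbon (a nitrile).
(A) contains a nitrile (-C#N), which satisfies every atom and bond constraint.
(B) has a nitro group (-[N+](=O)[O-]) but there is no C#N triple bond.
(C) has a nitro group (-[N+](=O)[O-]) but there is no C#N triple bond.
So the answer is (A).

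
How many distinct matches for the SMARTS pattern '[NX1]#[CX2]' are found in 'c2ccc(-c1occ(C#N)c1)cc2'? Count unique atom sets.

[NX1]#[CX2] is the SMARTS for a nitrile: a nitrogen triple-bonded to a two-connected carbon.
Exactly one fragment in the molecule meets all constraints, giving 1 match.

1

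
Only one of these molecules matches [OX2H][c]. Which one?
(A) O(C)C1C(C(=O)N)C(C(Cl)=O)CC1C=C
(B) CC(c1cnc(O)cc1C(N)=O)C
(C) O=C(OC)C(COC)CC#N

B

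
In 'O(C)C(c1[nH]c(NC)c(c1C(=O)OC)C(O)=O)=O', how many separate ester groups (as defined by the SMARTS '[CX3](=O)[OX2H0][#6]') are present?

[CX3](=O)[OX2H0][#6] is the SMARTS for an ester: a carbonyl carbon bonded to an oxygen that is itself bonded to carbon (no H on that O).
The molecule carries 2 separate instances of a methyl-ester group (-C(=O)OCH3) meeting every constraint; each maps to a distinct set of atoms, giving 2 matches.

2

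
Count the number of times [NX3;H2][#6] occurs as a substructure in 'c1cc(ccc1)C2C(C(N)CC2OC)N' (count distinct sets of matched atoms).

[NX3;H2][#6] is the SMARTS for a primary amine: a trivalent nitrogen with two H attached to carbon.
The molecule carries 2 separate instances of a primary amino group (-NH2) meeting every constraint; each maps to a distinct set of atoms, giving 2 matches.

2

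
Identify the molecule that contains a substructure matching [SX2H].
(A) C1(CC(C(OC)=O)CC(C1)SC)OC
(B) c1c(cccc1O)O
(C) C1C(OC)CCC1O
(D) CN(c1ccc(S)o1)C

[SX2H] describes an aliphatic sulfur with two connections, one being H (a thiol).
(A) has a methylthio ether (-SCH3) but the sulfur has H0 (bonded to two carbons), not H1.
(B) has a hydroxyl group (-OH) but it is an -OH, not an -SH.
(C) has a hydroxyl group (-OH) but it is an -OH, not an -SH.
(D) contains a thiol (-SH), which satisfies every atom and bond constraint.
So the answer is (D).

D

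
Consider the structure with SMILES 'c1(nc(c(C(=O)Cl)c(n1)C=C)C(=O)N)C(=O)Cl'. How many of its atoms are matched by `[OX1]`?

The query [OX1] means: aliphatic oxygen with one total connection — typically a carbonyl =O or an oxide.
Check the 17 heavy atoms by environment: 2× n (aromatic, X2) → no; 4× c (aromatic, X3) → no; 5× C (X3) → no; 3× O (X1) → match; 2× Cl (X1) → no; 1× N (X3) → no.
That gives 3 matching atoms.

3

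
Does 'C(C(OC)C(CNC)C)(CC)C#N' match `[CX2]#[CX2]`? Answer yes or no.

No

The pattern [CX2]#[CX2] describes a carbon-carbon triple bond — an alkyne.
The closest candidate here is a nitrile (-C#N), but the triple bond is C#N, not C#C. No other fragment satisfies the full query, so there is no match.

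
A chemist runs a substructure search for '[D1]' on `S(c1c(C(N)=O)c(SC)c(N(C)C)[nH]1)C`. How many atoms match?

6

The query [D1] means: atom with exactly one heavy-atom neighbour (degree 1).
Check the 15 heavy atoms by environment: 1× n (aromatic, D2) → no; 4× c (aromatic, D3) → no; 1× N (D3) → no; 4× C (D1) → match; 2× S (D2) → no; 1× C (D3) → no; 1× O (D1) → match; 1× N (D1) → match.
Summing the matching environments: 4 + 1 + 1 = 6 matching atoms.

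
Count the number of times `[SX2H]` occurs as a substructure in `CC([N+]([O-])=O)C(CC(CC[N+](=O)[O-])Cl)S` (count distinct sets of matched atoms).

1

[SX2H] is the SMARTS for a thiol: an aliphatic sulfur with two connections, one being H.
Exactly one fragment in the molecule meets all constraints, giving 1 match.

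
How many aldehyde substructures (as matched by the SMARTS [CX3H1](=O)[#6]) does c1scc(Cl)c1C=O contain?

[CX3H1](=O)[#6] is the SMARTS for an aldehyde: an sp2 carbon with one H, double-bonded to O and single-bonded to carbon.
Exactly one fragment in the molecule meets all constraints, giving 1 match.

1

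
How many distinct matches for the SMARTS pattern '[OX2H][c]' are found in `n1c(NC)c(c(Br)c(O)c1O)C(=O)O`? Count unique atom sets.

2

[OX2H][c] is the SMARTS for a phenol: a hydroxyl oxygen attached to an aromatic carbon.
The molecule carries 2 separate instances of a hydroxyl group (-OH) meeting every constraint; each maps to a distinct set of atoms, giving 2 matches.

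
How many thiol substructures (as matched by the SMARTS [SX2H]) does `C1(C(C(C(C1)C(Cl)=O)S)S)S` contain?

3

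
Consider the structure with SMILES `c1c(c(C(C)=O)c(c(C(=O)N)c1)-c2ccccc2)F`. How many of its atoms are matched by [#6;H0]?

The query [#6;H0] means: any carbon with no attached hydrogen.
Check the 19 heavy atoms by environment: 7× c (aromatic, H1) → no; 5× c (aromatic, H0) → match; 2× C (H0) → match; 2× O (H0) → no; 1× C (H3) → no; 1× N (H2) → no; 1× F (H0) → no.
Summing the matching environments: 5 + 2 = 7 matching atoms.

7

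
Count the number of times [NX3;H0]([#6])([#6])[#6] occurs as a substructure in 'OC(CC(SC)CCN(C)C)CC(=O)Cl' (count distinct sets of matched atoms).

[NX3;H0]([#6])([#6])[#6] is the SMARTS for a tertiary amine: a trivalent nitrogen with no H, bonded to three carbons.
Exactly one fragment in the molecule meets all constraints, giving 1 match.

1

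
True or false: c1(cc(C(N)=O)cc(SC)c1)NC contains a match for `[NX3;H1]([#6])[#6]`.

True

The pattern [NX3;H1]([#6])[#6] describes a trivalent nitrogen with one H, bonded to two carbons — a secondary amine.
The molecule carries an N-methylamino group (-NHCH3), whose atoms satisfy every constraint of the query, so the pattern matches.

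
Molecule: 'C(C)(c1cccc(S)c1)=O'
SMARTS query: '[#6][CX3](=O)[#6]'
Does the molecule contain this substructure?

Yes

The pattern [#6][CX3](=O)[#6] describes a carbonyl carbon (no H) flanked by two carbons — a ketone.
The molecule carries an acetyl/ketone group (-C(=O)CH3), whose atoms satisfy every constraint of the query, so the pattern matches.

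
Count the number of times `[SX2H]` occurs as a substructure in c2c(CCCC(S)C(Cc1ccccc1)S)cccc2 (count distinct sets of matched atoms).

2

[SX2H] is the SMARTS for a thiol: an aliphatic sulfur with two connections, one being H.
The molecule carries 2 separate instances of a thiol (-SH) meeting every constraint; each maps to a distinct set of atoms, giving 2 matches.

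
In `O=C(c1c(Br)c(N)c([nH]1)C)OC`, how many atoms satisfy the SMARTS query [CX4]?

2

Check the 12 heavy atoms by environment: 1× n (aromatic, X3) → no; 4× c (aromatic, X3) → no; 1× C (X3) → no; 1× O (X1) → no; 1× O (X2) → no; 2× C (X4) → match; 1× N (X3) → no; 1× Br (X1) → no.
That gives 2 matching atoms.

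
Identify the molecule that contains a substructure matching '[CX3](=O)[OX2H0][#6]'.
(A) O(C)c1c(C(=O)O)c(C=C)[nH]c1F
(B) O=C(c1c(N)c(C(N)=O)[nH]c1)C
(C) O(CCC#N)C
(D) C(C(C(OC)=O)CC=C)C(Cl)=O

[CX3](=O)[OX2H0][#6] describes a carbonyl carbon bonded to an oxygen that is itself bonded to carbon (no H on that O) (an ester).
(A) has a carboxylic acid group (-C(=O)OH) but the singly-bonded O carries H (OX2H1, not H0).
(B) has a primary amide (-C(=O)NH2) but the carbonyl is bonded to N, not to an O-C linkage.
(C) has a methoxy ether (-OCH3) but the ether oxygen is not adjacent to a C=O carbon.
(D) contains a methyl-ester group (-C(=O)OCH3), which satisfies every atom and bond constraint.
So the answer is (D).

D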